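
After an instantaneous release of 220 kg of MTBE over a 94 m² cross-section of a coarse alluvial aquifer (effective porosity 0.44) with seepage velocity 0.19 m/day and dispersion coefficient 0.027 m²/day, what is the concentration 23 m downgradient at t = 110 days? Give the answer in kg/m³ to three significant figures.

0.601 kg/m³

For an instantaneous plane source, C(x,t) = M/(n_e·A·√(4πDt)) · exp(−(x−vt)²/(4Dt)), with n_e·A the pore (flow) area.
Plume center vt = 0.19 × 110 = 20.9 m, so the well at 23 m is 2.1 m downgradient of the peak.
√(4πDt) = 6.109 m, giving peak height M/(n_e·A·√(4πDt)) = 220/(0.44 × 94 × 6.109) = 0.8707 kg/m³.
(x−vt)²/(4Dt) = (2.1)²/(4 × 0.027 × 110) = 0.3712; exp(−0.3712) = 0.6899.
C = 0.8707 × 0.6899 = 0.601 kg/m³.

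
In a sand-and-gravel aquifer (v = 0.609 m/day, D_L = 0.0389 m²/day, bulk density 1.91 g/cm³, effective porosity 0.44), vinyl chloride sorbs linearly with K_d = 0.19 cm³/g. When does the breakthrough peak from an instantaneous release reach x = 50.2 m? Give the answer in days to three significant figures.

150 days

Retardation factor R = 1 + ρ_b·K_d/n = 1 + 1.91 × 0.19/0.44 = 1.825.
Sorption retards both mechanisms: v_R = v/R = 0.3337 m/day, D_R = D/R = 0.02132 m²/day.
Peak time from v_R²t² + 2D_R t − x² = 0: t = (√(D_R² + v_R²x²) − D_R)/v_R².
√(D_R² + v_R²x²) = √(0.02132² + 0.3337² × 50.2²) = 16.75; v_R² = 0.1114.
t = (16.75 − 0.02132)/0.1114 = 150 days.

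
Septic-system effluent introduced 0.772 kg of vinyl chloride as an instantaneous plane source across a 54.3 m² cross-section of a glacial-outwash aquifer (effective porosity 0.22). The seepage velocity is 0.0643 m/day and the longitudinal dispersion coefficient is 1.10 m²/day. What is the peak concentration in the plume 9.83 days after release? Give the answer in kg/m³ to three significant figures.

The peak of an instantaneous 1D plume sits at x = vt; there the Gaussian factor is 1 and C_max = M/(n_e·A·√(4πDt)), where n_e·A is the pore area the mass is dissolved in.
√(4πDt) = √(4π × 1.10 × 9.83) = 11.66 m, so C_max = 0.772/(0.22 × 54.3 × 11.66) = 0.00554 kg/m³.

0.00554 kg/m³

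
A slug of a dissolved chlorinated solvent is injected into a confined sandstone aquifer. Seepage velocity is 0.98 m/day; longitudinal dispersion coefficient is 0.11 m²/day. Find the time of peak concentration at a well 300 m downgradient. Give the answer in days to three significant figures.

For the 1D instantaneous-source solution, setting ∂C/∂t = 0 at fixed x gives v²t² + 2Dt − x² = 0, so t = (√(D² + v²x²) − D)/v².
√(D² + v²x²) = √(0.11² + 0.98² × 300²) = 294.0; v² = 0.9604.
t = (294.0 − 0.11)/0.9604 = 306 days (vs. the pure-advection estimate x/v = 306 d).

306 days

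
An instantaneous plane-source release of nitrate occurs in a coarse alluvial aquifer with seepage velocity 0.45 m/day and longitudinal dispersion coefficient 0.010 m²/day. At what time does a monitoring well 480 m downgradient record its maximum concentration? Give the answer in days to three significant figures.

1070 days

For the 1D instantaneous-source solution, setting ∂C/∂t = 0 at fixed x gives v²t² + 2Dt − x² = 0, so t = (√(D² + v²x²) − D)/v².
√(D² + v²x²) = √(0.010² + 0.45² × 480²) = 216.0; v² = 0.2025.
t = (216.0 − 0.010)/0.2025 = 1070 days (vs. the pure-advection estimate x/v = 1070 d).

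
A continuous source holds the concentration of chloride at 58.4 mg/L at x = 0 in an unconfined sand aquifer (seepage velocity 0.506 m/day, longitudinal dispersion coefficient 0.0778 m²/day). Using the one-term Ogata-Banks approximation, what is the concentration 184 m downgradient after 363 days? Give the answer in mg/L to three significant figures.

28.2 mg/L

For a continuous step input, C/C₀ ≈ ½·erfc((x−vt)/(2√(Dt))).
vt = 0.506 × 363 = 183.678 m and 2√(Dt) = 2√(0.0778 × 363) = 10.63 m.
Argument (x−vt)/(2√(Dt)) = (184 − 183.678)/10.63 = 0.03029; ½·erfc(0.03029) = 0.4829.
C = 58.4 × 0.4829 = 28.2 mg/L.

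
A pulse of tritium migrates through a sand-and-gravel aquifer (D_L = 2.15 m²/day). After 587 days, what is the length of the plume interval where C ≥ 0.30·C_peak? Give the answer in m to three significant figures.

The plume is Gaussian with σ = √(2Dt) = √(2 × 2.15 × 587) = 50.24 m.
C/C_peak = exp(−Δx²/(2σ²)) = 0.30 ⇒ Δx = σ·√(−2 ln 0.30) = 50.24 × 1.552 = 77.97 m.
Width = 2Δx = 156 m.

156 m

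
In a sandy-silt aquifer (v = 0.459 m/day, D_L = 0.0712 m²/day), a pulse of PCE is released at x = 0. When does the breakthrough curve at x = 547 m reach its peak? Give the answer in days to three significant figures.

1190 days

For the 1D instantaneous-source solution, setting ∂C/∂t = 0 at fixed x gives v²t² + 2Dt − x² = 0, so t = (√(D² + v²x²) − D)/v².
√(D² + v²x²) = √(0.0712² + 0.459² × 547²) = 251.1; v² = 0.210681.
t = (251.1 − 0.0712)/0.210681 = 1190 days (vs. the pure-advection estimate x/v = 1190 d).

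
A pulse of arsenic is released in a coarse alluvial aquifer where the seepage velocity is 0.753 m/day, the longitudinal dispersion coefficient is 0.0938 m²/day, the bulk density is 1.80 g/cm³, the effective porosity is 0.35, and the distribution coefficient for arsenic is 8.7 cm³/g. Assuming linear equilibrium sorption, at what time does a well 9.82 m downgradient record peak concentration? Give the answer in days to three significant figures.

Retardation factor R = 1 + ρ_b·K_d/n = 1 + 1.80 × 8.7/0.35 = 45.74.
Sorption retards both mechanisms: v_R = v/R = 0.01646 m/day, D_R = D/R = 0.002051 m²/day.
Peak time from v_R²t² + 2D_R t − x² = 0: t = (√(D_R² + v_R²x²) − D_R)/v_R².
√(D_R² + v_R²x²) = √(0.002051² + 0.01646² × 9.82²) = 0.1617; v_R² = 0.0002709.
t = (0.1617 − 0.002051)/0.0002709 = 589 days.

589 days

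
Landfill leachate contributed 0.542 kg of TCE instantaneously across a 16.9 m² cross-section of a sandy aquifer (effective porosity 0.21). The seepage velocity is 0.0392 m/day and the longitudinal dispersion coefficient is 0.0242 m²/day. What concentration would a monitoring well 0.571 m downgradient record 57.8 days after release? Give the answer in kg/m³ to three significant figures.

0.0218 kg/m³

For an instantaneous plane source, C(x,t) = M/(n_e·A·√(4πDt)) · exp(−(x−vt)²/(4Dt)), with n_e·A the pore (flow) area.
Plume center vt = 0.0392 × 57.8 = 2.26576 m, so the well at 0.571 m is 1.69476 m upgradient of the peak.
√(4πDt) = 4.193 m, giving peak height M/(n_e·A·√(4πDt)) = 0.542/(0.21 × 16.9 × 4.193) = 0.03642 kg/m³.
(x−vt)²/(4Dt) = (-1.69476)²/(4 × 0.0242 × 57.8) = 0.5133; exp(−0.5133) = 0.5985.
C = 0.03642 × 0.5985 = 0.0218 kg/m³.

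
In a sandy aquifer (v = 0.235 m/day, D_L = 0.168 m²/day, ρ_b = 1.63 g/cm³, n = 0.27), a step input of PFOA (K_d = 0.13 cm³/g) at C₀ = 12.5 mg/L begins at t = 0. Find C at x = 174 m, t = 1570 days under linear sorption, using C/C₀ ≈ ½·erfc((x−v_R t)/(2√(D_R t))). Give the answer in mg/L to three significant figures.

Retardation factor R = 1 + ρ_b·K_d/n = 1 + 1.63 × 0.13/0.27 = 1.785.
Sorption retards both mechanisms: v_R = v/R = 0.1317 m/day, D_R = D/R = 0.09412 m²/day.
v_R·t = 0.1317 × 1570 = 206.769 m; 2√(D_R t) = 24.31 m; argument = (174 − 206.769)/24.31 = -1.348.
C = C₀ × ½·erfc(-1.348) = 12.5 × 0.9717 = 12.1 mg/L.

12.1 mg/L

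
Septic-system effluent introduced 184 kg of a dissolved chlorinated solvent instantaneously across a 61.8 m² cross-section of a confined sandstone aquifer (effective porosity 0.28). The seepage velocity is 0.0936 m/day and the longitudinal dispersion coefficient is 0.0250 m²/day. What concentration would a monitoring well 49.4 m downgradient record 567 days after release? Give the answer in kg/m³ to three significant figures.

For an instantaneous plane source, C(x,t) = M/(n_e·A·√(4πDt)) · exp(−(x−vt)²/(4Dt)), with n_e·A the pore (flow) area.
Plume center vt = 0.0936 × 567 = 53.0712 m, so the well at 49.4 m is 3.6712 m upgradient of the peak.
√(4πDt) = 13.35 m, giving peak height M/(n_e·A·√(4πDt)) = 184/(0.28 × 61.8 × 13.35) = 0.7965 kg/m³.
(x−vt)²/(4Dt) = (-3.6712)²/(4 × 0.0250 × 567) = 0.2377; exp(−0.2377) = 0.7884.
C = 0.7965 × 0.7884 = 0.628 kg/m³.

0.628 kg/m³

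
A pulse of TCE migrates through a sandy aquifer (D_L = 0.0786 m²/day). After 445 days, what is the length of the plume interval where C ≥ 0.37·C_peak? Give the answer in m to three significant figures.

23.6 m

The plume is Gaussian with σ = √(2Dt) = √(2 × 0.0786 × 445) = 8.364 m.
C/C_peak = exp(−Δx²/(2σ²)) = 0.37 ⇒ Δx = σ·√(−2 ln 0.37) = 8.364 × 1.410 = 11.79 m.
Width = 2Δx = 23.6 m.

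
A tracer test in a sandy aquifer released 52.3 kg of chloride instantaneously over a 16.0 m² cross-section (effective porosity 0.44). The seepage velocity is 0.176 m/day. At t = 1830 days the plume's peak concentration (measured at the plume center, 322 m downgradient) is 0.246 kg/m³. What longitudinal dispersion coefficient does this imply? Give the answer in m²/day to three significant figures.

At the plume center C_max = M/(n_e·A·√(4πDt)), so D = M²/(4πt·(n_e·A·C_max)²).
n_e·A·C_max = 0.44 × 16.0 × 0.246 = 1.732 kg/m.
D = 52.3²/(4π × 1830 × 1.732²) = 0.0397 m²/day.

0.0397 m²/day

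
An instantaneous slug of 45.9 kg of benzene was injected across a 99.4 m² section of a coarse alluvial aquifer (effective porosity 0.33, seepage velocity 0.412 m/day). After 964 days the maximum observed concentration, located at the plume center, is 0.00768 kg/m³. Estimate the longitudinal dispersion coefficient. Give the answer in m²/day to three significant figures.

At the plume center C_max = M/(n_e·A·√(4πDt)), so D = M²/(4πt·(n_e·A·C_max)²).
n_e·A·C_max = 0.33 × 99.4 × 0.00768 = 0.2519 kg/m.
D = 45.9²/(4π × 964 × 0.2519²) = 2.74 m²/day.

2.74 m²/day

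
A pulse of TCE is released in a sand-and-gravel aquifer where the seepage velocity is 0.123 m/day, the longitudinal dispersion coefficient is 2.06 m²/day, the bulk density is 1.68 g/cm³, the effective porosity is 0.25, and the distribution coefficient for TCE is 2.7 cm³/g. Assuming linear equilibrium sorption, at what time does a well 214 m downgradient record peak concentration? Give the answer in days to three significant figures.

30800 days

Retardation factor R = 1 + ρ_b·K_d/n = 1 + 1.68 × 2.7/0.25 = 19.14.
Sorption retards both mechanisms: v_R = v/R = 0.006426 m/day, D_R = D/R = 0.1076 m²/day.
Peak time from v_R²t² + 2D_R t − x² = 0: t = (√(D_R² + v_R²x²) − D_R)/v_R².
√(D_R² + v_R²x²) = √(0.1076² + 0.006426² × 214²) = 1.379; v_R² = 4.129e-05.
t = (1.379 − 0.1076)/4.129e-05 = 30800 days.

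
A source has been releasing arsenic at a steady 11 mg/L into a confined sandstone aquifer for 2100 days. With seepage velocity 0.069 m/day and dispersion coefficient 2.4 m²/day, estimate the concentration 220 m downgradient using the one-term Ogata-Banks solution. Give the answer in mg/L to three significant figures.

2.50 mg/L

For a continuous step input, C/C₀ ≈ ½·erfc((x−vt)/(2√(Dt))).
vt = 0.069 × 2100 = 144.9 m and 2√(Dt) = 2√(2.4 × 2100) = 142.0 m.
Argument (x−vt)/(2√(Dt)) = (220 − 144.9)/142.0 = 0.5289; ½·erfc(0.5289) = 0.2272.
C = 11 × 0.2272 = 2.50 mg/L.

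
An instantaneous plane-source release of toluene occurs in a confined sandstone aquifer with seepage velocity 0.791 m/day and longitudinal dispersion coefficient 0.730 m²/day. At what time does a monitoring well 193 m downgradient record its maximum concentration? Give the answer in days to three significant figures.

243 days

For the 1D instantaneous-source solution, setting ∂C/∂t = 0 at fixed x gives v²t² + 2Dt − x² = 0, so t = (√(D² + v²x²) − D)/v².
√(D² + v²x²) = √(0.730² + 0.791² × 193²) = 152.7; v² = 0.625681.
t = (152.7 − 0.730)/0.625681 = 243 days (vs. the pure-advection estimate x/v = 244 d).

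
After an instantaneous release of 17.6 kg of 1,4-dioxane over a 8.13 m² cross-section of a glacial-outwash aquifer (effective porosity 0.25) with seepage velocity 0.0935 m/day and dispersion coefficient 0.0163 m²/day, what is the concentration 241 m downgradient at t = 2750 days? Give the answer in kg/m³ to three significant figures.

For an instantaneous plane source, C(x,t) = M/(n_e·A·√(4πDt)) · exp(−(x−vt)²/(4Dt)), with n_e·A the pore (flow) area.
Plume center vt = 0.0935 × 2750 = 257.125 m, so the well at 241 m is 16.125 m upgradient of the peak.
√(4πDt) = 23.73 m, giving peak height M/(n_e·A·√(4πDt)) = 17.6/(0.25 × 8.13 × 23.73) = 0.3649 kg/m³.
(x−vt)²/(4Dt) = (-16.125)²/(4 × 0.0163 × 2750) = 1.450; exp(−1.450) = 0.2346.
C = 0.3649 × 0.2346 = 0.0856 kg/m³.

0.0856 kg/m³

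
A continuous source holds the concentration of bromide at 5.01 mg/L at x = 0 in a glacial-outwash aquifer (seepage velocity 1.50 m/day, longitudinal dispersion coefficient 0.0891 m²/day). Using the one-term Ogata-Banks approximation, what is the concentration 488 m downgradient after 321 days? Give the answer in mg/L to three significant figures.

0.977 mg/L

For a continuous step input, C/C₀ ≈ ½·erfc((x−vt)/(2√(Dt))).
vt = 1.50 × 321 = 481.5 m and 2√(Dt) = 2√(0.0891 × 321) = 10.70 m.
Argument (x−vt)/(2√(Dt)) = (488 − 481.5)/10.70 = 0.6075; ½·erfc(0.6075) = 0.1951.
C = 5.01 × 0.1951 = 0.977 mg/L.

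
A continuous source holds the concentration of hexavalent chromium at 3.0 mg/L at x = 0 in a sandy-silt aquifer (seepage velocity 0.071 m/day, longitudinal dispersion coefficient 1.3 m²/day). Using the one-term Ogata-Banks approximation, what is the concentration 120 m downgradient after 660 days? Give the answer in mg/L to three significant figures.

0.116 mg/L

For a continuous step input, C/C₀ ≈ ½·erfc((x−vt)/(2√(Dt))).
vt = 0.071 × 660 = 46.86 m and 2√(Dt) = 2√(1.3 × 660) = 58.58 m.
Argument (x−vt)/(2√(Dt)) = (120 − 46.86)/58.58 = 1.249; ½·erfc(1.249) = 0.03867.
C = 3.0 × 0.03867 = 0.116 mg/L.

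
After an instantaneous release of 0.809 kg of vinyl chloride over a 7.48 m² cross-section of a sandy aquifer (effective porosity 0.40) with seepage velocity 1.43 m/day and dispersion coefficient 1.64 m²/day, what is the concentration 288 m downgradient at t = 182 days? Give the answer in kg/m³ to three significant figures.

0.00232 kg/m³

For an instantaneous plane source, C(x,t) = M/(n_e·A·√(4πDt)) · exp(−(x−vt)²/(4Dt)), with n_e·A the pore (flow) area.
Plume center vt = 1.43 × 182 = 260.26 m, so the well at 288 m is 27.74 m downgradient of the peak.
√(4πDt) = 61.24 m, giving peak height M/(n_e·A·√(4πDt)) = 0.809/(0.40 × 7.48 × 61.24) = 0.004415 kg/m³.
(x−vt)²/(4Dt) = (27.74)²/(4 × 1.64 × 182) = 0.6445; exp(−0.6445) = 0.5249.
C = 0.004415 × 0.5249 = 0.00232 kg/m³.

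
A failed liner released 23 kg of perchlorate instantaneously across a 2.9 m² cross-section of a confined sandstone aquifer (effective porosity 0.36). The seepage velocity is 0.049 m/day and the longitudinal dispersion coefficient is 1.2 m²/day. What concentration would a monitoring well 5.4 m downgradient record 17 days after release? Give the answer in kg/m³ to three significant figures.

For an instantaneous plane source, C(x,t) = M/(n_e·A·√(4πDt)) · exp(−(x−vt)²/(4Dt)), with n_e·A the pore (flow) area.
Plume center vt = 0.049 × 17 = 0.833 m, so the well at 5.4 m is 4.567 m downgradient of the peak.
√(4πDt) = 16.01 m, giving peak height M/(n_e·A·√(4πDt)) = 23/(0.36 × 2.9 × 16.01) = 1.376 kg/m³.
(x−vt)²/(4Dt) = (4.567)²/(4 × 1.2 × 17) = 0.2556; exp(−0.2556) = 0.7745.
C = 1.376 × 0.7745 = 1.07 kg/m³.

1.07 kg/m³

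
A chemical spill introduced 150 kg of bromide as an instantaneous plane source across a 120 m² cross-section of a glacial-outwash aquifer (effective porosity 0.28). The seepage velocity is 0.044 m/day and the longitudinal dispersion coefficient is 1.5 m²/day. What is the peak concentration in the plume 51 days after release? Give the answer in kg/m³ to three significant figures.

0.144 kg/m³

The peak of an instantaneous 1D plume sits at x = vt; there the Gaussian factor is 1 and C_max = M/(n_e·A·√(4πDt)), where n_e·A is the pore area the mass is dissolved in.
√(4πDt) = √(4π × 1.5 × 51) = 31.01 m, so C_max = 150/(0.28 × 120 × 31.01) = 0.144 kg/m³.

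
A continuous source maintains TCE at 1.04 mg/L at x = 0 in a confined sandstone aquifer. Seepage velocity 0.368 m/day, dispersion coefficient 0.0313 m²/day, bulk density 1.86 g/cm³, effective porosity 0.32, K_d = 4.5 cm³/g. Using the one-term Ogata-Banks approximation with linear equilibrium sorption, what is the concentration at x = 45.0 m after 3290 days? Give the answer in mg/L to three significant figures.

Retardation factor R = 1 + ρ_b·K_d/n = 1 + 1.86 × 4.5/0.32 = 27.16.
Sorption retards both mechanisms: v_R = v/R = 0.01355 m/day, D_R = D/R = 0.001152 m²/day.
v_R·t = 0.01355 × 3290 = 44.5795 m; 2√(D_R t) = 3.894 m; argument = (45.0 − 44.5795)/3.894 = 0.1080.
C = C₀ × ½·erfc(0.1080) = 1.04 × 0.4393 = 0.457 mg/L.

0.457 mg/L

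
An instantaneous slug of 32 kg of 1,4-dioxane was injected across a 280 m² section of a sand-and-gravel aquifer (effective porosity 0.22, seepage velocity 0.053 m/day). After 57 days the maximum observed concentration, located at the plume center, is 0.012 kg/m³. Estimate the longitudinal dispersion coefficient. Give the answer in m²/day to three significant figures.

At the plume center C_max = M/(n_e·A·√(4πDt)), so D = M²/(4πt·(n_e·A·C_max)²).
n_e·A·C_max = 0.22 × 280 × 0.012 = 0.7392 kg/m.
D = 32²/(4π × 57 × 0.7392²) = 2.62 m²/day.

2.62 m²/day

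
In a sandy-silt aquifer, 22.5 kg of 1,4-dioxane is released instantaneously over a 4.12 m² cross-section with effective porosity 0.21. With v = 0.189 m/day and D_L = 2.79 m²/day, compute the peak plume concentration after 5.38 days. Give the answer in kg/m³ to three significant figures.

The peak of an instantaneous 1D plume sits at x = vt; there the Gaussian factor is 1 and C_max = M/(n_e·A·√(4πDt)), where n_e·A is the pore area the mass is dissolved in.
√(4πDt) = √(4π × 2.79 × 5.38) = 13.73 m, so C_max = 22.5/(0.21 × 4.12 × 13.73) = 1.89 kg/m³.

1.89 kg/m³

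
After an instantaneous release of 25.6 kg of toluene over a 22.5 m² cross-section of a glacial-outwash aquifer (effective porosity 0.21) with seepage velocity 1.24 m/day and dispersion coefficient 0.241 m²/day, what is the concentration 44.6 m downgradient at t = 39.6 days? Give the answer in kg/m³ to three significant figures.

For an instantaneous plane source, C(x,t) = M/(n_e·A·√(4πDt)) · exp(−(x−vt)²/(4Dt)), with n_e·A the pore (flow) area.
Plume center vt = 1.24 × 39.6 = 49.104 m, so the well at 44.6 m is 4.504 m upgradient of the peak.
√(4πDt) = 10.95 m, giving peak height M/(n_e·A·√(4πDt)) = 25.6/(0.21 × 22.5 × 10.95) = 0.4948 kg/m³.
(x−vt)²/(4Dt) = (-4.504)²/(4 × 0.241 × 39.6) = 0.5314; exp(−0.5314) = 0.5878.
C = 0.4948 × 0.5878 = 0.291 kg/m³.

0.291 kg/m³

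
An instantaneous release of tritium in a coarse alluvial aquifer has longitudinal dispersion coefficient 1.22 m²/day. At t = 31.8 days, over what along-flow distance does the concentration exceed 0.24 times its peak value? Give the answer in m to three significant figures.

The plume is Gaussian with σ = √(2Dt) = √(2 × 1.22 × 31.8) = 8.809 m.
C/C_peak = exp(−Δx²/(2σ²)) = 0.24 ⇒ Δx = σ·√(−2 ln 0.24) = 8.809 × 1.689 = 14.88 m.
Width = 2Δx = 29.8 m.

29.8 m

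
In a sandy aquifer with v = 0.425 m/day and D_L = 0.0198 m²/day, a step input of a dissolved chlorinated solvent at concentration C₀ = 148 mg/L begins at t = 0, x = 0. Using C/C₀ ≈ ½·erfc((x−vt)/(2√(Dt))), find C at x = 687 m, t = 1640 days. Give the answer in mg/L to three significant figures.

132 mg/L

For a continuous step input, C/C₀ ≈ ½·erfc((x−vt)/(2√(Dt))).
vt = 0.425 × 1640 = 697 m and 2√(Dt) = 2√(0.0198 × 1640) = 11.40 m.
Argument (x−vt)/(2√(Dt)) = (687 − 697)/11.40 = -0.8772; ½·erfc(-0.8772) = 0.8926.
C = 148 × 0.8926 = 132 mg/L.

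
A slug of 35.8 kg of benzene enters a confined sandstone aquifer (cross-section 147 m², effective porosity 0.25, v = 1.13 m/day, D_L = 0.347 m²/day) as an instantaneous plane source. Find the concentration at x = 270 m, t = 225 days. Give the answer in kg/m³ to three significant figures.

0.0141 kg/m³

For an instantaneous plane source, C(x,t) = M/(n_e·A·√(4πDt)) · exp(−(x−vt)²/(4Dt)), with n_e·A the pore (flow) area.
Plume center vt = 1.13 × 225 = 254.25 m, so the well at 270 m is 15.75 m downgradient of the peak.
√(4πDt) = 31.32 m, giving peak height M/(n_e·A·√(4πDt)) = 35.8/(0.25 × 147 × 31.32) = 0.03110 kg/m³.
(x−vt)²/(4Dt) = (15.75)²/(4 × 0.347 × 225) = 0.7943; exp(−0.7943) = 0.4519.
C = 0.03110 × 0.4519 = 0.0141 kg/m³.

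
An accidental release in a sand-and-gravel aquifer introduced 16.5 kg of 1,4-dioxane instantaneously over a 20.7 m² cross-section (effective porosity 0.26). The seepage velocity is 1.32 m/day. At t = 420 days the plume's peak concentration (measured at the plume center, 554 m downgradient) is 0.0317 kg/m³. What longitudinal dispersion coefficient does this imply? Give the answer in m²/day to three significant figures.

1.77 m²/day

At the plume center C_max = M/(n_e·A·√(4πDt)), so D = M²/(4πt·(n_e·A·C_max)²).
n_e·A·C_max = 0.26 × 20.7 × 0.0317 = 0.1706 kg/m.
D = 16.5²/(4π × 420 × 0.1706²) = 1.77 m²/day.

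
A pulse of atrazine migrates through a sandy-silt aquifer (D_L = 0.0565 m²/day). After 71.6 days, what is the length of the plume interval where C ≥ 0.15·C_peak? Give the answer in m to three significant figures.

The plume is Gaussian with σ = √(2Dt) = √(2 × 0.0565 × 71.6) = 2.844 m.
C/C_peak = exp(−Δx²/(2σ²)) = 0.15 ⇒ Δx = σ·√(−2 ln 0.15) = 2.844 × 1.948 = 5.540 m.
Width = 2Δx = 11.1 m.

11.1 m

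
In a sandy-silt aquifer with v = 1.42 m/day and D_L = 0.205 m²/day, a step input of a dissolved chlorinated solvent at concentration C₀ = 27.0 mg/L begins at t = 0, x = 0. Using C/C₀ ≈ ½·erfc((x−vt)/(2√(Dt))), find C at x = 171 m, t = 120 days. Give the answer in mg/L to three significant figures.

12.6 mg/L

For a continuous step input, C/C₀ ≈ ½·erfc((x−vt)/(2√(Dt))).
vt = 1.42 × 120 = 170.4 m and 2√(Dt) = 2√(0.205 × 120) = 9.920 m.
Argument (x−vt)/(2√(Dt)) = (171 − 170.4)/9.920 = 0.06048; ½·erfc(0.06048) = 0.4659.
C = 27.0 × 0.4659 = 12.6 mg/L.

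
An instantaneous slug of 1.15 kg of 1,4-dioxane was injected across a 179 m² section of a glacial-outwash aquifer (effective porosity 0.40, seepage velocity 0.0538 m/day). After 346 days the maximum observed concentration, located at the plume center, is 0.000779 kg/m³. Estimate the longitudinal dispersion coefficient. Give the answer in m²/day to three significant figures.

0.0978 m²/day

At the plume center C_max = M/(n_e·A·√(4πDt)), so D = M²/(4πt·(n_e·A·C_max)²).
n_e·A·C_max = 0.40 × 179 × 0.000779 = 0.05578 kg/m.
D = 1.15²/(4π × 346 × 0.05578²) = 0.0978 m²/day.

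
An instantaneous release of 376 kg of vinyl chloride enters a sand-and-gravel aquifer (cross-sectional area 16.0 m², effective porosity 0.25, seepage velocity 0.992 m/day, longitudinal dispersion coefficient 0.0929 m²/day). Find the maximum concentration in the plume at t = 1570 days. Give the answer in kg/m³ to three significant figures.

The peak of an instantaneous 1D plume sits at x = vt; there the Gaussian factor is 1 and C_max = M/(n_e·A·√(4πDt)), where n_e·A is the pore area the mass is dissolved in.
√(4πDt) = √(4π × 0.0929 × 1570) = 42.81 m, so C_max = 376/(0.25 × 16.0 × 42.81) = 2.20 kg/m³.

2.20 kg/m³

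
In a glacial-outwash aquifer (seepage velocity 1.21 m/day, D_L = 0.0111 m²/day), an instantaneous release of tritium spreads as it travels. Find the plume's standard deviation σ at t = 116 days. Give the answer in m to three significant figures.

Dispersive spreading gives a Gaussian with σ² = 2Dt; advection only shifts the center.
σ = √(2 × 0.0111 × 116) = 1.60 m.

1.60 m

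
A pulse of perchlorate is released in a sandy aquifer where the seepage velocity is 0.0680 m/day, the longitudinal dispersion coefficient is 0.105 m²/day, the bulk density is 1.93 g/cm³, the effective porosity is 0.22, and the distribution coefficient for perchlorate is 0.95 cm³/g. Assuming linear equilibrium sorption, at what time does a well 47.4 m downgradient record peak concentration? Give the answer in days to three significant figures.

6300 days

Retardation factor R = 1 + ρ_b·K_d/n = 1 + 1.93 × 0.95/0.22 = 9.334.
Sorption retards both mechanisms: v_R = v/R = 0.007285 m/day, D_R = D/R = 0.01125 m²/day.
Peak time from v_R²t² + 2D_R t − x² = 0: t = (√(D_R² + v_R²x²) − D_R)/v_R².
√(D_R² + v_R²x²) = √(0.01125² + 0.007285² × 47.4²) = 0.3455; v_R² = 5.307e-05.
t = (0.3455 − 0.01125)/5.307e-05 = 6300 days.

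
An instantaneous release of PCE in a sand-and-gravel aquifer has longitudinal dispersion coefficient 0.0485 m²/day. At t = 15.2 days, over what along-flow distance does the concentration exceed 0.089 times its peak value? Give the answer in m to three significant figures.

5.34 m

The plume is Gaussian with σ = √(2Dt) = √(2 × 0.0485 × 15.2) = 1.214 m.
C/C_peak = exp(−Δx²/(2σ²)) = 0.089 ⇒ Δx = σ·√(−2 ln 0.089) = 1.214 × 2.200 = 2.671 m.
Width = 2Δx = 5.34 m.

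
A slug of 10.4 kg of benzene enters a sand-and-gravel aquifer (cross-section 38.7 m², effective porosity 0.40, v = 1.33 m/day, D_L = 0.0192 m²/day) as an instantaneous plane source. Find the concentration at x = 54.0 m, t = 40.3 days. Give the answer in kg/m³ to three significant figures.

For an instantaneous plane source, C(x,t) = M/(n_e·A·√(4πDt)) · exp(−(x−vt)²/(4Dt)), with n_e·A the pore (flow) area.
Plume center vt = 1.33 × 40.3 = 53.599 m, so the well at 54.0 m is 0.401 m downgradient of the peak.
√(4πDt) = 3.118 m, giving peak height M/(n_e·A·√(4πDt)) = 10.4/(0.40 × 38.7 × 3.118) = 0.2155 kg/m³.
(x−vt)²/(4Dt) = (0.401)²/(4 × 0.0192 × 40.3) = 0.05195; exp(−0.05195) = 0.9494.
C = 0.2155 × 0.9494 = 0.205 kg/m³.

0.205 kg/m³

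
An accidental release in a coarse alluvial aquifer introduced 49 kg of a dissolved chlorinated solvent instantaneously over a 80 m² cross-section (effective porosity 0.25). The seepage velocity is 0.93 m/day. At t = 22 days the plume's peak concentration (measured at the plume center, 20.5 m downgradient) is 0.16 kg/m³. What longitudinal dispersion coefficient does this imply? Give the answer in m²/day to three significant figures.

At the plume center C_max = M/(n_e·A·√(4πDt)), so D = M²/(4πt·(n_e·A·C_max)²).
n_e·A·C_max = 0.25 × 80 × 0.16 = 3.200 kg/m.
D = 49²/(4π × 22 × 3.200²) = 0.848 m²/day.

0.848 m²/day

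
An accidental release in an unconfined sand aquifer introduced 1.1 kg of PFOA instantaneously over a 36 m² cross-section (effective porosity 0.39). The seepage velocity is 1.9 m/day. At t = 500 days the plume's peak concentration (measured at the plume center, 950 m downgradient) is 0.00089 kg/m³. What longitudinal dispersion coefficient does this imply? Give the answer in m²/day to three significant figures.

At the plume center C_max = M/(n_e·A·√(4πDt)), so D = M²/(4πt·(n_e·A·C_max)²).
n_e·A·C_max = 0.39 × 36 × 0.00089 = 0.01250 kg/m.
D = 1.1²/(4π × 500 × 0.01250²) = 1.23 m²/day.

1.23 m²/day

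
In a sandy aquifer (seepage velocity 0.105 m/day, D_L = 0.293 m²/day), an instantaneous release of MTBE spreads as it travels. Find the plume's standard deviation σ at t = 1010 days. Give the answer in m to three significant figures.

Dispersive spreading gives a Gaussian with σ² = 2Dt; advection only shifts the center.
σ = √(2 × 0.293 × 1010) = 24.3 m.

24.3 m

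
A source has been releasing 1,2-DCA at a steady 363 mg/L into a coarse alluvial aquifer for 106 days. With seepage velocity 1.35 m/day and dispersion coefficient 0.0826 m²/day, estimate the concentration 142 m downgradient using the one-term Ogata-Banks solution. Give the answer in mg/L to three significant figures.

For a continuous step input, C/C₀ ≈ ½·erfc((x−vt)/(2√(Dt))).
vt = 1.35 × 106 = 143.1 m and 2√(Dt) = 2√(0.0826 × 106) = 5.918 m.
Argument (x−vt)/(2√(Dt)) = (142 − 143.1)/5.918 = -0.1859; ½·erfc(-0.1859) = 0.6037.
C = 363 × 0.6037 = 219 mg/L.

219 mg/L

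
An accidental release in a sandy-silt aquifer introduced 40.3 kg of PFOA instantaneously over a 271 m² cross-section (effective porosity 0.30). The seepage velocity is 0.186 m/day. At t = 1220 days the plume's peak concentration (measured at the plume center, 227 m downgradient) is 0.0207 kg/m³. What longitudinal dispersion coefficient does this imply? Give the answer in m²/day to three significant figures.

0.0374 m²/day

At the plume center C_max = M/(n_e·A·√(4πDt)), so D = M²/(4πt·(n_e·A·C_max)²).
n_e·A·C_max = 0.30 × 271 × 0.0207 = 1.683 kg/m.
D = 40.3²/(4π × 1220 × 1.683²) = 0.0374 m²/day.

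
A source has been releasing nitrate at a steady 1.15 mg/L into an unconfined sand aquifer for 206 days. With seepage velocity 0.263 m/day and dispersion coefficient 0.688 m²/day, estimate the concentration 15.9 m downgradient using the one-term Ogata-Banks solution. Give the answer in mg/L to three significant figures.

1.14 mg/L

For a continuous step input, C/C₀ ≈ ½·erfc((x−vt)/(2√(Dt))).
vt = 0.263 × 206 = 54.178 m and 2√(Dt) = 2√(0.688 × 206) = 23.81 m.
Argument (x−vt)/(2√(Dt)) = (15.9 − 54.178)/23.81 = -1.608; ½·erfc(-1.608) = 0.9885.
C = 1.15 × 0.9885 = 1.14 mg/L.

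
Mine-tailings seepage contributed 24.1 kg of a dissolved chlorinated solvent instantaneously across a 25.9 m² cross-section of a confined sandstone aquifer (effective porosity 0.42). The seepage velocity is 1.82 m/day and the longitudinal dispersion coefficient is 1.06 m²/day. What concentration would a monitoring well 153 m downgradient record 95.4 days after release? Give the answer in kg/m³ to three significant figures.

0.0217 kg/m³

For an instantaneous plane source, C(x,t) = M/(n_e·A·√(4πDt)) · exp(−(x−vt)²/(4Dt)), with n_e·A the pore (flow) area.
Plume center vt = 1.82 × 95.4 = 173.628 m, so the well at 153 m is 20.628 m upgradient of the peak.
√(4πDt) = 35.65 m, giving peak height M/(n_e·A·√(4πDt)) = 24.1/(0.42 × 25.9 × 35.65) = 0.06215 kg/m³.
(x−vt)²/(4Dt) = (-20.628)²/(4 × 1.06 × 95.4) = 1.052; exp(−1.052) = 0.3492.
C = 0.06215 × 0.3492 = 0.0217 kg/m³.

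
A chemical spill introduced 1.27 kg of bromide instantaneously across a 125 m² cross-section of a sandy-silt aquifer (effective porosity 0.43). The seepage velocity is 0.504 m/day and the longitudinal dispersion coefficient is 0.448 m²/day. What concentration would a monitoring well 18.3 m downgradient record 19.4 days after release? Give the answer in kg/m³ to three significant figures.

For an instantaneous plane source, C(x,t) = M/(n_e·A·√(4πDt)) · exp(−(x−vt)²/(4Dt)), with n_e·A the pore (flow) area.
Plume center vt = 0.504 × 19.4 = 9.7776 m, so the well at 18.3 m is 8.5224 m downgradient of the peak.
√(4πDt) = 10.45 m, giving peak height M/(n_e·A·√(4πDt)) = 1.27/(0.43 × 125 × 10.45) = 0.002261 kg/m³.
(x−vt)²/(4Dt) = (8.5224)²/(4 × 0.448 × 19.4) = 2.089; exp(−2.089) = 0.1238.
C = 0.002261 × 0.1238 = 0.000280 kg/m³.

0.000280 kg/m³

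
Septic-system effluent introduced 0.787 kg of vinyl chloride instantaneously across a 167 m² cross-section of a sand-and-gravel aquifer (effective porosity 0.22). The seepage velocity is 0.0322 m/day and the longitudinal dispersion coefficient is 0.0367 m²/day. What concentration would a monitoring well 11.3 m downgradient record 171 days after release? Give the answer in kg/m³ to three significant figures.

0.000633 kg/m³

For an instantaneous plane source, C(x,t) = M/(n_e·A·√(4πDt)) · exp(−(x−vt)²/(4Dt)), with n_e·A the pore (flow) area.
Plume center vt = 0.0322 × 171 = 5.5062 m, so the well at 11.3 m is 5.7938 m downgradient of the peak.
√(4πDt) = 8.880 m, giving peak height M/(n_e·A·√(4πDt)) = 0.787/(0.22 × 167 × 8.880) = 0.002412 kg/m³.
(x−vt)²/(4Dt) = (5.7938)²/(4 × 0.0367 × 171) = 1.337; exp(−1.337) = 0.2626.
C = 0.002412 × 0.2626 = 0.000633 kg/m³.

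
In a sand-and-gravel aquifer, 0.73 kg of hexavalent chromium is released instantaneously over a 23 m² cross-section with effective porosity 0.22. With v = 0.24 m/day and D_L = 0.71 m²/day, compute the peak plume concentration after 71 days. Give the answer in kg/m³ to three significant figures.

The peak of an instantaneous 1D plume sits at x = vt; there the Gaussian factor is 1 and C_max = M/(n_e·A·√(4πDt)), where n_e·A is the pore area the mass is dissolved in.
√(4πDt) = √(4π × 0.71 × 71) = 25.17 m, so C_max = 0.73/(0.22 × 23 × 25.17) = 0.00573 kg/m³.

0.00573 kg/m³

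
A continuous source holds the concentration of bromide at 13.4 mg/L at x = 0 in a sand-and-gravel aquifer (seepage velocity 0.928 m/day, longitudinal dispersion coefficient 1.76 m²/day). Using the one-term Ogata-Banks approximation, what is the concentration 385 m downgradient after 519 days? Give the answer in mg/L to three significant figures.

13.2 mg/L

For a continuous step input, C/C₀ ≈ ½·erfc((x−vt)/(2√(Dt))).
vt = 0.928 × 519 = 481.632 m and 2√(Dt) = 2√(1.76 × 519) = 60.45 m.
Argument (x−vt)/(2√(Dt)) = (385 − 481.632)/60.45 = -1.599; ½·erfc(-1.599) = 0.9881.
C = 13.4 × 0.9881 = 13.2 mg/L.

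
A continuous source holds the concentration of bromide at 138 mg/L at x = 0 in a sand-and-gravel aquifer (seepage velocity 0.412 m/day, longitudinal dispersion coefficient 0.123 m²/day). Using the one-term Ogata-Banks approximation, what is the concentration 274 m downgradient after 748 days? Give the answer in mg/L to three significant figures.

For a continuous step input, C/C₀ ≈ ½·erfc((x−vt)/(2√(Dt))).
vt = 0.412 × 748 = 308.176 m and 2√(Dt) = 2√(0.123 × 748) = 19.18 m.
Argument (x−vt)/(2√(Dt)) = (274 − 308.176)/19.18 = -1.782; ½·erfc(-1.782) = 0.9941.
C = 138 × 0.9941 = 137 mg/L.

137 mg/L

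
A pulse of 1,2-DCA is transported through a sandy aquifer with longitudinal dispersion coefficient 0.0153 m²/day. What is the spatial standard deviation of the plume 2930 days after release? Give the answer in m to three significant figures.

9.47 m

Dispersive spreading gives a Gaussian with σ² = 2Dt; advection only shifts the center.
σ = √(2 × 0.0153 × 2930) = 9.47 m.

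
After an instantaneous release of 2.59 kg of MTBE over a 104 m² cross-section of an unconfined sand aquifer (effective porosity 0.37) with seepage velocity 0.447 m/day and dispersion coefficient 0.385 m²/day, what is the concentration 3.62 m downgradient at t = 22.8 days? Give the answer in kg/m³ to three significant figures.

For an instantaneous plane source, C(x,t) = M/(n_e·A·√(4πDt)) · exp(−(x−vt)²/(4Dt)), with n_e·A the pore (flow) area.
Plume center vt = 0.447 × 22.8 = 10.1916 m, so the well at 3.62 m is 6.5716 m upgradient of the peak.
√(4πDt) = 10.50 m, giving peak height M/(n_e·A·√(4πDt)) = 2.59/(0.37 × 104 × 10.50) = 0.006410 kg/m³.
(x−vt)²/(4Dt) = (-6.5716)²/(4 × 0.385 × 22.8) = 1.230; exp(−1.230) = 0.2923.
C = 0.006410 × 0.2923 = 0.00187 kg/m³.

0.00187 kg/m³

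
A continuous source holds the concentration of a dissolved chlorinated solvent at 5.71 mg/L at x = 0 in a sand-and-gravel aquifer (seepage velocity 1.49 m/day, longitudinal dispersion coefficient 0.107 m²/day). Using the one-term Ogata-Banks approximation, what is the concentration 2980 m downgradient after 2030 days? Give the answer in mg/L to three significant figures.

5.62 mg/L

For a continuous step input, C/C₀ ≈ ½·erfc((x−vt)/(2√(Dt))).
vt = 1.49 × 2030 = 3024.7 m and 2√(Dt) = 2√(0.107 × 2030) = 29.48 m.
Argument (x−vt)/(2√(Dt)) = (2980 − 3024.7)/29.48 = -1.516; ½·erfc(-1.516) = 0.9840.
C = 5.71 × 0.9840 = 5.62 mg/L.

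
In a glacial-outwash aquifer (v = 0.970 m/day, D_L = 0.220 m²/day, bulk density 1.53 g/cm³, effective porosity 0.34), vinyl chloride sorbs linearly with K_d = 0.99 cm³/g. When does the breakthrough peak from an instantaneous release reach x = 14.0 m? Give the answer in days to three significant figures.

77.5 days

Retardation factor R = 1 + ρ_b·K_d/n = 1 + 1.53 × 0.99/0.34 = 5.455.
Sorption retards both mechanisms: v_R = v/R = 0.1778 m/day, D_R = D/R = 0.04033 m²/day.
Peak time from v_R²t² + 2D_R t − x² = 0: t = (√(D_R² + v_R²x²) − D_R)/v_R².
√(D_R² + v_R²x²) = √(0.04033² + 0.1778² × 14.0²) = 2.490; v_R² = 0.03161.
t = (2.490 − 0.04033)/0.03161 = 77.5 days.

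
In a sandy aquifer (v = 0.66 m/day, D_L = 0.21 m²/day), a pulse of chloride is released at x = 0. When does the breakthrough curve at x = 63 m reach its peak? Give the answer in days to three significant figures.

95.0 days

For the 1D instantaneous-source solution, setting ∂C/∂t = 0 at fixed x gives v²t² + 2Dt − x² = 0, so t = (√(D² + v²x²) − D)/v².
√(D² + v²x²) = √(0.21² + 0.66² × 63²) = 41.58; v² = 0.4356.
t = (41.58 − 0.21)/0.4356 = 95.0 days (vs. the pure-advection estimate x/v = 95.5 d).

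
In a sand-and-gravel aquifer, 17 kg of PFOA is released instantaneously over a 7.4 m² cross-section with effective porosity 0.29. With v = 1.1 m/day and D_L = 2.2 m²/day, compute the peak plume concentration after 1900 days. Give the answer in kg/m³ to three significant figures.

0.0346 kg/m³

The peak of an instantaneous 1D plume sits at x = vt; there the Gaussian factor is 1 and C_max = M/(n_e·A·√(4πDt)), where n_e·A is the pore area the mass is dissolved in.
√(4πDt) = √(4π × 2.2 × 1900) = 229.2 m, so C_max = 17/(0.29 × 7.4 × 229.2) = 0.0346 kg/m³.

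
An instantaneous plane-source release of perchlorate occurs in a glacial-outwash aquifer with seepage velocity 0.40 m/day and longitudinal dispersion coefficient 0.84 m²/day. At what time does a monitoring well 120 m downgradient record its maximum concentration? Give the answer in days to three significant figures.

295 days

For the 1D instantaneous-source solution, setting ∂C/∂t = 0 at fixed x gives v²t² + 2Dt − x² = 0, so t = (√(D² + v²x²) − D)/v².
√(D² + v²x²) = √(0.84² + 0.40² × 120²) = 48.01; v² = 0.16.
t = (48.01 − 0.84)/0.16 = 295 days (vs. the pure-advection estimate x/v = 300 d).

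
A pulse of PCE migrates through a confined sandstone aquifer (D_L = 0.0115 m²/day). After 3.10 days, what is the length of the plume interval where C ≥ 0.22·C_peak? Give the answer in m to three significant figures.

The plume is Gaussian with σ = √(2Dt) = √(2 × 0.0115 × 3.10) = 0.2670 m.
C/C_peak = exp(−Δx²/(2σ²)) = 0.22 ⇒ Δx = σ·√(−2 ln 0.22) = 0.2670 × 1.740 = 0.4646 m.
Width = 2Δx = 0.929 m.

0.929 m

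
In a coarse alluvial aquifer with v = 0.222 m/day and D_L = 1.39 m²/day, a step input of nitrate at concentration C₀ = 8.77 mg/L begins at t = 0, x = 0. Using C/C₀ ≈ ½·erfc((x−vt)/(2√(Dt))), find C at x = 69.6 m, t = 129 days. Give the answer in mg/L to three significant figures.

0.134 mg/L

For a continuous step input, C/C₀ ≈ ½·erfc((x−vt)/(2√(Dt))).
vt = 0.222 × 129 = 28.638 m and 2√(Dt) = 2√(1.39 × 129) = 26.78 m.
Argument (x−vt)/(2√(Dt)) = (69.6 − 28.638)/26.78 = 1.530; ½·erfc(1.530) = 0.01524.
C = 8.77 × 0.01524 = 0.134 mg/L.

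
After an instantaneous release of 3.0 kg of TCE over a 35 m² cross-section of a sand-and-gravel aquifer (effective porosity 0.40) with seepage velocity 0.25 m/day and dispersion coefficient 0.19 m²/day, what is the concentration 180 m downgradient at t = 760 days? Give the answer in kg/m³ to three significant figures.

For an instantaneous plane source, C(x,t) = M/(n_e·A·√(4πDt)) · exp(−(x−vt)²/(4Dt)), with n_e·A the pore (flow) area.
Plume center vt = 0.25 × 760 = 190 m, so the well at 180 m is 10 m upgradient of the peak.
√(4πDt) = 42.60 m, giving peak height M/(n_e·A·√(4πDt)) = 3.0/(0.40 × 35 × 42.60) = 0.005030 kg/m³.
(x−vt)²/(4Dt) = (-10)²/(4 × 0.19 × 760) = 0.1731; exp(−0.1731) = 0.8411.
C = 0.005030 × 0.8411 = 0.00423 kg/m³.

0.00423 kg/m³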